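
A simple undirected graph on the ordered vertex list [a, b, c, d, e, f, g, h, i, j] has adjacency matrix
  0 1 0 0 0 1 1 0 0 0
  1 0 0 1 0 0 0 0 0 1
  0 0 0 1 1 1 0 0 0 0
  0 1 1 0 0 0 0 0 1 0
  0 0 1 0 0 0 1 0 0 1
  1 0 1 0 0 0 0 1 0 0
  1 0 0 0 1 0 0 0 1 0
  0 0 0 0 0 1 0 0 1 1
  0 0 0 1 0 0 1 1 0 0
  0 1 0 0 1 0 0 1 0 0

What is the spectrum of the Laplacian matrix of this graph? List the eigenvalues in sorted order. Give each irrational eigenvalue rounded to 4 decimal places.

With the vertex order [a, b, c, d, e, f, g, h, i, j], the degrees are [3, 3, 3, 3, 3, 3, 3, 3, 3, 3], giving D = diag(3, 3, 3, 3, 3, 3, 3, 3, 3, 3) and L = D - A. L is symmetric positive semidefinite, so every eigenvalue is real and nonnegative. The single zero eigenvalue shows the graph is connected. The largest eigenvalue, 5, is at most the vertex count 10. The eigenvalues sum to 30, which equals trace(L) = 2|E|.

[0, 2, 2, 2, 2, 2, 5, 5, 5, 5]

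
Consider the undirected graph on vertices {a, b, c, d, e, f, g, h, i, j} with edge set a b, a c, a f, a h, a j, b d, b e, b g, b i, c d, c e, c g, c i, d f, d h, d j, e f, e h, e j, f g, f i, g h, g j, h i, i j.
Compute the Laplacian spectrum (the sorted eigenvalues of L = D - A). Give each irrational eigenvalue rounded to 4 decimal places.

Reading degrees in the order [a, b, c, d, e, f, g, h, i, j] gives [5, 5, 5, 5, 5, 5, 5, 5, 5, 5]; set D = diag(5, 5, 5, 5, 5, 5, 5, 5, 5, 5) and form L = D - A. The multiplicity of 0 as a Laplacian eigenvalue equals the number of connected components. The eigenvalues sum to 50, which equals trace(L) = 2|E|. There is one zero in the spectrum, matching the 1 component.

[0, 5, 5, 5, 5, 5, 5, 5, 5, 10]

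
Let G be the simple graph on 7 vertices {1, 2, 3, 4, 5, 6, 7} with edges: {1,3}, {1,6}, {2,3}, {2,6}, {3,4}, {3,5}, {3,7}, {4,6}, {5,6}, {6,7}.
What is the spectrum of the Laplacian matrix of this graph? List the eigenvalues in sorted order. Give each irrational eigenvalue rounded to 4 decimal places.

[0, 2, 2, 2, 2, 5, 7]

Each diagonal entry of L is the vertex degree and each off-diagonal entry is -1 where an edge is present, 0 otherwise; in the order [1, 2, 3, 4, 5, 6, 7] the diagonal is [2, 2, 5, 2, 2, 5, 2]. L is symmetric positive semidefinite, so every eigenvalue is real and nonnegative. The single zero eigenvalue shows the graph is connected. The largest eigenvalue, 7, is at most the vertex count 7. The eigenvalues sum to 20, which equals trace(L) = 2|E|.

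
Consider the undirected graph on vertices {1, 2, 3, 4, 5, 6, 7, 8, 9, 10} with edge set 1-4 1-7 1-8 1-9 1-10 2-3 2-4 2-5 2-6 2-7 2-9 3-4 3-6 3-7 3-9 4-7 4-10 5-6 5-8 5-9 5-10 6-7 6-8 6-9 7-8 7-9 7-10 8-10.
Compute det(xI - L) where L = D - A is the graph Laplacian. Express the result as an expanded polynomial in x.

x^10 - 56x^9 + 1379x^8 - 19590x^7 + 176838x^6 - 1051318x^5 + 4113727x^4 - 10209096x^3 + 14570604x^2 - 9105270x

Each diagonal entry of L is the vertex degree and each off-diagonal entry is -1 where an edge is present, 0 otherwise; in the order [1, 2, 3, 4, 5, 6, 7, 8, 9, 10] the diagonal is [5, 6, 5, 5, 5, 6, 8, 5, 6, 5]. Computing det(xI - L) by cofactor expansion (or equivalently via sum-over-permutations) gives x^10 - 56x^9 + 1379x^8 - 19590x^7 + 176838x^6 - 1051318x^5 + 4113727x^4 - 10209096x^3 + 14570604x^2 - 9105270x. Since p(0) = det(-L) = 0, x divides p(x).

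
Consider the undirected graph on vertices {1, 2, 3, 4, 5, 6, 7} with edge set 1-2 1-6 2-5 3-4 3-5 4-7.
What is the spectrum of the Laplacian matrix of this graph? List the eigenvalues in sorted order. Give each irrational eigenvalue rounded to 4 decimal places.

Each diagonal entry of L is the vertex degree and each off-diagonal entry is -1 where an edge is present, 0 otherwise; in the order [1, 2, 3, 4, 5, 6, 7] the diagonal is [2, 2, 2, 2, 2, 1, 1]. Since every row of L sums to 0, the all-ones vector is in the kernel and 0 is an eigenvalue. By the matrix-tree theorem the graph has (1/7) * product of the nonzero eigenvalues = 1 spanning tree.

[0, 0.1981, 0.7530, 1.5550, 2.4450, 3.2470, 3.8019]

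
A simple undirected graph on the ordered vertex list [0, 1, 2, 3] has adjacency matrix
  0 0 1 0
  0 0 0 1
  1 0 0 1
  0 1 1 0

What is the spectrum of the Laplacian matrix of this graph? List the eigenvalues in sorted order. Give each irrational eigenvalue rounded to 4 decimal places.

Each diagonal entry of L is the vertex degree and each off-diagonal entry is -1 where an edge is present, 0 otherwise; in the order [0, 1, 2, 3] the diagonal is [1, 1, 2, 2]. Since every row of L sums to 0, the all-ones vector is in the kernel and 0 is an eigenvalue. The largest eigenvalue, 3.4142, is at most the vertex count 4.

[0, 0.5858, 2, 3.4142]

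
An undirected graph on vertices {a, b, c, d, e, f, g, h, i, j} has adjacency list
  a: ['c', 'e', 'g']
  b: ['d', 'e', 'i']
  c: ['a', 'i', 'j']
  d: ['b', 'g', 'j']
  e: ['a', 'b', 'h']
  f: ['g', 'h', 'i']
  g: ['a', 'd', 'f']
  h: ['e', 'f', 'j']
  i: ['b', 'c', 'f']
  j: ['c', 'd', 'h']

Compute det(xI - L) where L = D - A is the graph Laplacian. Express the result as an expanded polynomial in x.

With the vertex order [a, b, c, d, e, f, g, h, i, j], the degrees are [3, 3, 3, 3, 3, 3, 3, 3, 3, 3], giving D = diag(3, 3, 3, 3, 3, 3, 3, 3, 3, 3) and L = D - A. Computing det(xI - L) by cofactor expansion (or equivalently via sum-over-permutations) gives x^10 - 30x^9 + 390x^8 - 2880x^7 + 13305x^6 - 39882x^5 + 77640x^4 - 94800x^3 + 66000x^2 - 20000x. The coefficient of x^9 equals -trace(L) = -30, matching the sum of degrees. The eigenvalues sum to 30, which equals trace(L) = 2|E|.

x^10 - 30x^9 + 390x^8 - 2880x^7 + 13305x^6 - 39882x^5 + 77640x^4 - 94800x^3 + 66000x^2 - 20000x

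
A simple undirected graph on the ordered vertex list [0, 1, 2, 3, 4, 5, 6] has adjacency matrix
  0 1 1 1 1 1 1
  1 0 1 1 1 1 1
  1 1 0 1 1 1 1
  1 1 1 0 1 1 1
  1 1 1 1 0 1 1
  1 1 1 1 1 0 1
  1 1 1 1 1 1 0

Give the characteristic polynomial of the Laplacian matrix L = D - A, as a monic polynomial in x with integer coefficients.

x^7 - 42x^6 + 735x^5 - 6860x^4 + 36015x^3 - 100842x^2 + 117649x

Each diagonal entry of L is the vertex degree and each off-diagonal entry is -1 where an edge is present, 0 otherwise; in the order [0, 1, 2, 3, 4, 5, 6] the diagonal is [6, 6, 6, 6, 6, 6, 6]. Computing det(xI - L) by cofactor expansion (or equivalently via sum-over-permutations) gives x^7 - 42x^6 + 735x^5 - 6860x^4 + 36015x^3 - 100842x^2 + 117649x. The coefficient of x^6 equals -trace(L) = -42, matching the sum of degrees.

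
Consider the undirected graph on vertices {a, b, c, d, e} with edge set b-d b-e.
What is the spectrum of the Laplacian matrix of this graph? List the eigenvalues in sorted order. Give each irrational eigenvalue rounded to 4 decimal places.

Reading degrees in the order [a, b, c, d, e] gives [0, 2, 0, 1, 1]; set D = diag(0, 2, 0, 1, 1) and form L = D - A. L is symmetric positive semidefinite, so every eigenvalue is real and nonnegative. The 3 zero eigenvalues correspond to the 3 connected components.

[0, 0, 0, 1, 3]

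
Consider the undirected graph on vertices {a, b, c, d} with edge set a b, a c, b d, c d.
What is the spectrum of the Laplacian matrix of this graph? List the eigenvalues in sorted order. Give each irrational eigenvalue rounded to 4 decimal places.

[0, 2, 2, 4]

Each diagonal entry of L is the vertex degree and each off-diagonal entry is -1 where an edge is present, 0 otherwise; in the order [a, b, c, d] the diagonal is [2, 2, 2, 2]. L is symmetric positive semidefinite, so every eigenvalue is real and nonnegative. The eigenvalues sum to 8, which equals trace(L) = 2|E|.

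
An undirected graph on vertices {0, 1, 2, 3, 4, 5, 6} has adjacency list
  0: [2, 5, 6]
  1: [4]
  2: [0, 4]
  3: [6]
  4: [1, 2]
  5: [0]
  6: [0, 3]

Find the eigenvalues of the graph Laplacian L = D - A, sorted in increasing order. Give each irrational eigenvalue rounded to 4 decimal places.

[0, 0.2603, 0.6262, 1.4055, 2.2742, 3.0996, 4.3342]

Each diagonal entry of L is the vertex degree and each off-diagonal entry is -1 where an edge is present, 0 otherwise; in the order [0, 1, 2, 3, 4, 5, 6] the diagonal is [3, 1, 2, 1, 2, 1, 2]. Since every row of L sums to 0, the all-ones vector is in the kernel and 0 is an eigenvalue. The single zero eigenvalue shows the graph is connected. The eigenvalues sum to 12, which equals trace(L) = 2|E|.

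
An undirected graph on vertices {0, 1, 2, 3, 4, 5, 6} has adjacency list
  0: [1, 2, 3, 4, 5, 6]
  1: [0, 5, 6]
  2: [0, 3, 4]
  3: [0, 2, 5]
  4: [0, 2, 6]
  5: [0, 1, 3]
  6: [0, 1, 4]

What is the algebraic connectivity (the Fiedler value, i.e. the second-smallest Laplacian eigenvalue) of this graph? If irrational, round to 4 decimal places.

2

Each diagonal entry of L is the vertex degree and each off-diagonal entry is -1 where an edge is present, 0 otherwise; in the order [0, 1, 2, 3, 4, 5, 6] the diagonal is [6, 3, 3, 3, 3, 3, 3]. The sorted Laplacian eigenvalues are [0, 2, 2, 4, 4, 5, 7]; the algebraic connectivity is the second entry, 2. The largest eigenvalue, 7, is at most the vertex count 7.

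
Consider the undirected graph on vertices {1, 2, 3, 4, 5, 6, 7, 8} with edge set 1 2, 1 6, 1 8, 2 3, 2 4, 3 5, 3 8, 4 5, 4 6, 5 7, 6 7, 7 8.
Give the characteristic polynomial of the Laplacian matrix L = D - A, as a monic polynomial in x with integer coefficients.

x^8 - 24x^7 + 240x^6 - 1296x^5 + 4080x^4 - 7488x^3 + 7424x^2 - 3072x

Reading degrees in the order [1, 2, 3, 4, 5, 6, 7, 8] gives [3, 3, 3, 3, 3, 3, 3, 3]; set D = diag(3, 3, 3, 3, 3, 3, 3, 3) and form L = D - A. The eigenvalues of L are [0, 2, 2, 2, 4, 4, 4, 6]; the characteristic polynomial is the product of (x - lambda_i), which multiplies out to x^8 - 24x^7 + 240x^6 - 1296x^5 + 4080x^4 - 7488x^3 + 7424x^2 - 3072x. The constant term is 0 because L is singular (the all-ones vector lies in its kernel).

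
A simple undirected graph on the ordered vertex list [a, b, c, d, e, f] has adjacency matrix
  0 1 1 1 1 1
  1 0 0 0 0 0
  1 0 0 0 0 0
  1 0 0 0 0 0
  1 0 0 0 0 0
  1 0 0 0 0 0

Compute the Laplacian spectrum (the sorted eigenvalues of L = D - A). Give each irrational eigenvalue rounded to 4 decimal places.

[0, 1, 1, 1, 1, 6]

Reading degrees in the order [a, b, c, d, e, f] gives [5, 1, 1, 1, 1, 1]; set D = diag(5, 1, 1, 1, 1, 1) and form L = D - A. The multiplicity of 0 as a Laplacian eigenvalue equals the number of connected components. There is one zero in the spectrum, matching the 1 component. By the matrix-tree theorem the graph has (1/6) * product of the nonzero eigenvalues = 1 spanning tree.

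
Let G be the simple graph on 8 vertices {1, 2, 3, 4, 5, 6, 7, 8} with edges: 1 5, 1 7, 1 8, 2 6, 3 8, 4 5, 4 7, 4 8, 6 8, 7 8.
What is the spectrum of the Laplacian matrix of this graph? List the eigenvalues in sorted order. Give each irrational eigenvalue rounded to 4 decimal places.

[0, 0.4326, 0.9018, 2.1743, 2.5873, 3, 4.7005, 6.2035]

Each diagonal entry of L is the vertex degree and each off-diagonal entry is -1 where an edge is present, 0 otherwise; in the order [1, 2, 3, 4, 5, 6, 7, 8] the diagonal is [3, 1, 1, 3, 2, 2, 3, 5]. Diagonalising L (or applying a numerical eigensolver to the 8x8 matrix) gives the spectrum above. The single zero eigenvalue shows the graph is connected. There is one zero in the spectrum, matching the 1 component.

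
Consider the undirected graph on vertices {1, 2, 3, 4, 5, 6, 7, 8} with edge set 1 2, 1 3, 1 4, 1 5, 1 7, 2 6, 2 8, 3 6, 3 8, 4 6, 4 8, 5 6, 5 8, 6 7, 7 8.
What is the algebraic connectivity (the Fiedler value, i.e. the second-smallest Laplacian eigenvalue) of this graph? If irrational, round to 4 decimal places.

Reading degrees in the order [1, 2, 3, 4, 5, 6, 7, 8] gives [5, 3, 3, 3, 3, 5, 3, 5]; set D = diag(5, 3, 3, 3, 3, 5, 3, 5) and form L = D - A. The smallest Laplacian eigenvalue is always 0. The next one, lambda_2 = 3, measures how hard the graph is to disconnect: larger values mean better connectivity.

3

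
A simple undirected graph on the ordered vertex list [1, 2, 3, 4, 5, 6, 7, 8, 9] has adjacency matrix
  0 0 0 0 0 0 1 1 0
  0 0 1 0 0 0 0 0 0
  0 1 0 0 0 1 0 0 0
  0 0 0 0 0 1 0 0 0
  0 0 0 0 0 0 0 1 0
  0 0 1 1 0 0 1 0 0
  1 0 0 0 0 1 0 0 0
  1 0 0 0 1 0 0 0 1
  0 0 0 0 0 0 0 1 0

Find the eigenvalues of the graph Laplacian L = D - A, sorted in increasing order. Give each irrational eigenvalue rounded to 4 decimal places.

[0, 0.1538, 0.5764, 1, 1, 2.1128, 2.6757, 4.0748, 4.4065]

With the vertex order [1, 2, 3, 4, 5, 6, 7, 8, 9], the degrees are [2, 1, 2, 1, 1, 3, 2, 3, 1], giving D = diag(2, 1, 2, 1, 1, 3, 2, 3, 1) and L = D - A. The multiplicity of 0 as a Laplacian eigenvalue equals the number of connected components. The single zero eigenvalue shows the graph is connected. By the matrix-tree theorem the graph has (1/9) * product of the nonzero eigenvalues = 1 spanning tree.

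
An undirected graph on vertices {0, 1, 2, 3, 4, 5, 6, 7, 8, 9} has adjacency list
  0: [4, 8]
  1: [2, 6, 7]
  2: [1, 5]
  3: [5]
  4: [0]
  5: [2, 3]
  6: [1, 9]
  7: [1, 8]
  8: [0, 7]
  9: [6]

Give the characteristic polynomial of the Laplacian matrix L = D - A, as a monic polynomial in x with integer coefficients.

x^10 - 18x^9 + 135x^8 - 548x^7 + 1308x^6 - 1866x^5 + 1546x^4 - 688x^3 + 141x^2 - 10x

With the vertex order [0, 1, 2, 3, 4, 5, 6, 7, 8, 9], the degrees are [2, 3, 2, 1, 1, 2, 2, 2, 2, 1], giving D = diag(2, 3, 2, 1, 1, 2, 2, 2, 2, 1) and L = D - A. L has integer entries, so p(x) = det(xI - L) has integer coefficients. Expanding the determinant yields x^10 - 18x^9 + 135x^8 - 548x^7 + 1308x^6 - 1866x^5 + 1546x^4 - 688x^3 + 141x^2 - 10x. The constant term is 0 because L is singular (the all-ones vector lies in its kernel). By the matrix-tree theorem the graph has (1/10) * product of the nonzero eigenvalues = 1 spanning tree. There is one zero in the spectrum, matching the 1 component.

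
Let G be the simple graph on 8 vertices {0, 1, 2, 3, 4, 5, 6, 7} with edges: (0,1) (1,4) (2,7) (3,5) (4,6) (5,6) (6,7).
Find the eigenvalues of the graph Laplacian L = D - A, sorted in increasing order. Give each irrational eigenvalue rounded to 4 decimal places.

Each diagonal entry of L is the vertex degree and each off-diagonal entry is -1 where an edge is present, 0 otherwise; in the order [0, 1, 2, 3, 4, 5, 6, 7] the diagonal is [1, 2, 1, 1, 2, 2, 3, 2]. Diagonalising L (or applying a numerical eigensolver to the 8x8 matrix) gives the spectrum above. The single zero eigenvalue shows the graph is connected. The eigenvalues sum to 14, which equals trace(L) = 2|E|.

[0, 0.2434, 0.3820, 1.1798, 2, 2.6180, 3.1386, 4.4383]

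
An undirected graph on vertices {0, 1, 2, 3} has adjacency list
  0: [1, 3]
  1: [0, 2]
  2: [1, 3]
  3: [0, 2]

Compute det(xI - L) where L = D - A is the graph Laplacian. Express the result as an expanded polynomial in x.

With the vertex order [0, 1, 2, 3], the degrees are [2, 2, 2, 2], giving D = diag(2, 2, 2, 2) and L = D - A. L has integer entries, so p(x) = det(xI - L) has integer coefficients. Expanding the determinant yields x^4 - 8x^3 + 20x^2 - 16x. The constant term is 0 because L is singular (the all-ones vector lies in its kernel). The largest eigenvalue, 4, is at most the vertex count 4.

x^4 - 8x^3 + 20x^2 - 16x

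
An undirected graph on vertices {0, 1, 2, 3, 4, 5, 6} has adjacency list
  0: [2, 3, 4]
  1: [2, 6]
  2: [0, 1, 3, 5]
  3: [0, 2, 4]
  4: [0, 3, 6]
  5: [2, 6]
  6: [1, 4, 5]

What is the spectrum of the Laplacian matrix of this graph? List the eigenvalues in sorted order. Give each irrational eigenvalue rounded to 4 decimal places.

Reading degrees in the order [0, 1, 2, 3, 4, 5, 6] gives [3, 2, 4, 3, 3, 2, 3]; set D = diag(3, 2, 4, 3, 3, 2, 3) and form L = D - A. L is symmetric positive semidefinite, so every eigenvalue is real and nonnegative. The largest eigenvalue, 5.4142, is at most the vertex count 7.

[0, 1.2679, 2, 2.5858, 4, 4.7321, 5.4142]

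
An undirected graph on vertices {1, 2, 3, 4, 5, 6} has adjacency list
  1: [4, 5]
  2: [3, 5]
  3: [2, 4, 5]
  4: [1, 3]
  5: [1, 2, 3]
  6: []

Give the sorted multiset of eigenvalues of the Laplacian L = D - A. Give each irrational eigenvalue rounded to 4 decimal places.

With the vertex order [1, 2, 3, 4, 5, 6], the degrees are [2, 2, 3, 2, 3, 0], giving D = diag(2, 2, 3, 2, 3, 0) and L = D - A. Since every row of L sums to 0, the all-ones vector is in the kernel and 0 is an eigenvalue. The 2 zero eigenvalues correspond to the 2 connected components. There are 2 zeros in the spectrum, matching the 2 components.

[0, 0, 1.3820, 2.3820, 3.6180, 4.6180]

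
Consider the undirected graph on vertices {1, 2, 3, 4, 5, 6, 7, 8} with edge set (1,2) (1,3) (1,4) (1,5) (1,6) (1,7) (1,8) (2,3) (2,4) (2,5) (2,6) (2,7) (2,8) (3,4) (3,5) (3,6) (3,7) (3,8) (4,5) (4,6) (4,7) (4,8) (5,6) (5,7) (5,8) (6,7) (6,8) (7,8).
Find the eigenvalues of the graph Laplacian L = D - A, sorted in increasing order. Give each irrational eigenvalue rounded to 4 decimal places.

With the vertex order [1, 2, 3, 4, 5, 6, 7, 8], the degrees are [7, 7, 7, 7, 7, 7, 7, 7], giving D = diag(7, 7, 7, 7, 7, 7, 7, 7) and L = D - A. L is symmetric positive semidefinite, so every eigenvalue is real and nonnegative. The single zero eigenvalue shows the graph is connected.

[0, 8, 8, 8, 8, 8, 8, 8]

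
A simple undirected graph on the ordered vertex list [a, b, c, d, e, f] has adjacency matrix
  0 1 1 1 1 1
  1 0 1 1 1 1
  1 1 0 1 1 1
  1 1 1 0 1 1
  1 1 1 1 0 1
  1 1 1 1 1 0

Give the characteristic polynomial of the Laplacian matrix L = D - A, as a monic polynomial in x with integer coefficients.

x^6 - 30x^5 + 360x^4 - 2160x^3 + 6480x^2 - 7776x

Each diagonal entry of L is the vertex degree and each off-diagonal entry is -1 where an edge is present, 0 otherwise; in the order [a, b, c, d, e, f] the diagonal is [5, 5, 5, 5, 5, 5]. Computing det(xI - L) by cofactor expansion (or equivalently via sum-over-permutations) gives x^6 - 30x^5 + 360x^4 - 2160x^3 + 6480x^2 - 7776x. The constant term is 0 because L is singular (the all-ones vector lies in its kernel).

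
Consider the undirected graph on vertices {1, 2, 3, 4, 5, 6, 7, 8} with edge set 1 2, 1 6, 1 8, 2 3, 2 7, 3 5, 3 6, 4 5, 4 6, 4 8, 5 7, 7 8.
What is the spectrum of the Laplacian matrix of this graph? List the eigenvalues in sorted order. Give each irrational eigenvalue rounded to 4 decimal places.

[0, 2, 2, 2, 4, 4, 4, 6]

Reading degrees in the order [1, 2, 3, 4, 5, 6, 7, 8] gives [3, 3, 3, 3, 3, 3, 3, 3]; set D = diag(3, 3, 3, 3, 3, 3, 3, 3) and form L = D - A. Diagonalising L (or applying a numerical eigensolver to the 8x8 matrix) gives the spectrum above. The eigenvalues sum to 24, which equals trace(L) = 2|E|. There is one zero in the spectrum, matching the 1 component.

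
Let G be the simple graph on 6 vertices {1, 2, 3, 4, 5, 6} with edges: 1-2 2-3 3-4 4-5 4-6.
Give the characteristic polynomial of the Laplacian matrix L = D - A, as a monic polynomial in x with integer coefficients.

Reading degrees in the order [1, 2, 3, 4, 5, 6] gives [1, 2, 2, 3, 1, 1]; set D = diag(1, 2, 2, 3, 1, 1) and form L = D - A. Computing det(xI - L) by cofactor expansion (or equivalently via sum-over-permutations) gives x^6 - 10x^5 + 35x^4 - 52x^3 + 32x^2 - 6x. The coefficient of x^5 equals -trace(L) = -10, matching the sum of degrees. The largest eigenvalue, 4.2143, is at most the vertex count 6.

x^6 - 10x^5 + 35x^4 - 52x^3 + 32x^2 - 6x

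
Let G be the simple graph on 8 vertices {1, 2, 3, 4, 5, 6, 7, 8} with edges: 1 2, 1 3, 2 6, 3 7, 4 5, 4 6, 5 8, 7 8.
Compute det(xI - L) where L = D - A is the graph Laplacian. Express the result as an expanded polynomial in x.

x^8 - 16x^7 + 104x^6 - 352x^5 + 660x^4 - 672x^3 + 336x^2 - 64x

Each diagonal entry of L is the vertex degree and each off-diagonal entry is -1 where an edge is present, 0 otherwise; in the order [1, 2, 3, 4, 5, 6, 7, 8] the diagonal is [2, 2, 2, 2, 2, 2, 2, 2]. L has integer entries, so p(x) = det(xI - L) has integer coefficients. Expanding the determinant yields x^8 - 16x^7 + 104x^6 - 352x^5 + 660x^4 - 672x^3 + 336x^2 - 64x. The coefficient of x^7 equals -trace(L) = -16, matching the sum of degrees. The largest eigenvalue, 4, is at most the vertex count 8.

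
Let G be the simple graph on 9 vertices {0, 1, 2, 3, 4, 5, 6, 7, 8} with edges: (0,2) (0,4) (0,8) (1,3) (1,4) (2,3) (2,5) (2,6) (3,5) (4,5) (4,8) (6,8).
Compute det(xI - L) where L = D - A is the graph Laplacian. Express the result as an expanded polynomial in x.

With the vertex order [0, 1, 2, 3, 4, 5, 6, 7, 8], the degrees are [3, 2, 4, 3, 4, 3, 2, 0, 3], giving D = diag(3, 2, 4, 3, 4, 3, 2, 0, 3) and L = D - A. L has integer entries, so p(x) = det(xI - L) has integer coefficients. Expanding the determinant yields x^9 - 24x^8 + 238x^7 - 1260x^6 + 3833x^5 - 6676x^4 + 6140x^3 - 2288x^2. Since p(0) = det(-L) = 0, x divides p(x). The largest eigenvalue, 5.7321, is at most the vertex count 9.

x^9 - 24x^8 + 238x^7 - 1260x^6 + 3833x^5 - 6676x^4 + 6140x^3 - 2288x^2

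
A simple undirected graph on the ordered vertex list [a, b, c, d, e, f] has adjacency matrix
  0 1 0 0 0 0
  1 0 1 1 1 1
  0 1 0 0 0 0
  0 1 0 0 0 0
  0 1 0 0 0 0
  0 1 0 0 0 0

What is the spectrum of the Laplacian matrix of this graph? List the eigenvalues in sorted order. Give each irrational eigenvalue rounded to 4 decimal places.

Each diagonal entry of L is the vertex degree and each off-diagonal entry is -1 where an edge is present, 0 otherwise; in the order [a, b, c, d, e, f] the diagonal is [1, 5, 1, 1, 1, 1]. Diagonalising L (or applying a numerical eigensolver to the 6x6 matrix) gives the spectrum above. The single zero eigenvalue shows the graph is connected. By the matrix-tree theorem the graph has (1/6) * product of the nonzero eigenvalues = 1 spanning tree. The eigenvalues sum to 10, which equals trace(L) = 2|E|.

[0, 1, 1, 1, 1, 6]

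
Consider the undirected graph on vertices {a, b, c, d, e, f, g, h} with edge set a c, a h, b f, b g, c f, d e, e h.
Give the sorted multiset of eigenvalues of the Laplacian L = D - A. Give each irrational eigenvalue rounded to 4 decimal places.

Reading degrees in the order [a, b, c, d, e, f, g, h] gives [2, 2, 2, 1, 2, 2, 1, 2]; set D = diag(2, 2, 2, 1, 2, 2, 1, 2) and form L = D - A. Since every row of L sums to 0, the all-ones vector is in the kernel and 0 is an eigenvalue.

[0, 0.1522, 0.5858, 1.2346, 2, 2.7654, 3.4142, 3.8478]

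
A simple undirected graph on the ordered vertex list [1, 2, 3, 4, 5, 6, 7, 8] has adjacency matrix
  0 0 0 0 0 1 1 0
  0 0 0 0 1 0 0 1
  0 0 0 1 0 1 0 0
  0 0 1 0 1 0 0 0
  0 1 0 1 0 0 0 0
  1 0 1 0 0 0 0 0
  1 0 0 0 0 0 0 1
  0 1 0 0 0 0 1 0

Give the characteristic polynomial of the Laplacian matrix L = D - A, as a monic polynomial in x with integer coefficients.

Each diagonal entry of L is the vertex degree and each off-diagonal entry is -1 where an edge is present, 0 otherwise; in the order [1, 2, 3, 4, 5, 6, 7, 8] the diagonal is [2, 2, 2, 2, 2, 2, 2, 2]. L has integer entries, so p(x) = det(xI - L) has integer coefficients. Expanding the determinant yields x^8 - 16x^7 + 104x^6 - 352x^5 + 660x^4 - 672x^3 + 336x^2 - 64x. The coefficient of x^7 equals -trace(L) = -16, matching the sum of degrees. By the matrix-tree theorem the graph has (1/8) * product of the nonzero eigenvalues = 8 spanning trees.

x^8 - 16x^7 + 104x^6 - 352x^5 + 660x^4 - 672x^3 + 336x^2 - 64x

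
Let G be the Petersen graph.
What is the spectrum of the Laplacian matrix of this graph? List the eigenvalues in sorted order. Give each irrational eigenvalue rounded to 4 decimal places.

The graph has 10 vertices and degree multiset [3, 3, 3, 3, 3, 3, 3, 3, 3, 3]; D is the diagonal matrix of degrees and L = D - A. Since every row of L sums to 0, the all-ones vector is in the kernel and 0 is an eigenvalue. The single zero eigenvalue shows the graph is connected. There is one zero in the spectrum, matching the 1 component.

[0, 2, 2, 2, 2, 2, 5, 5, 5, 5]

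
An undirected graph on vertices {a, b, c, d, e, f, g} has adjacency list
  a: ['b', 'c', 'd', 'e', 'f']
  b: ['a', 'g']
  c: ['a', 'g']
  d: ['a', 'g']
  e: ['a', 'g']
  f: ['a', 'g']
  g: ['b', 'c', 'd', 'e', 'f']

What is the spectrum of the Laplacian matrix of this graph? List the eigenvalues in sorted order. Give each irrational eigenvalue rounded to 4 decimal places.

[0, 2, 2, 2, 2, 5, 7]

With the vertex order [a, b, c, d, e, f, g], the degrees are [5, 2, 2, 2, 2, 2, 5], giving D = diag(5, 2, 2, 2, 2, 2, 5) and L = D - A. Since every row of L sums to 0, the all-ones vector is in the kernel and 0 is an eigenvalue. The single zero eigenvalue shows the graph is connected.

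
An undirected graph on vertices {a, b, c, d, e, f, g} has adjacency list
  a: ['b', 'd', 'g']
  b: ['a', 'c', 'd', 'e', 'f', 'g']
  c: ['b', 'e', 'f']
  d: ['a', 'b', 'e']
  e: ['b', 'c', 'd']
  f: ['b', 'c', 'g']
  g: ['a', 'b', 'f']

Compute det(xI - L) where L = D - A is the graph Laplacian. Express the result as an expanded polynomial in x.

x^7 - 24x^6 + 231x^5 - 1140x^4 + 3036x^3 - 4128x^2 + 2240x

Reading degrees in the order [a, b, c, d, e, f, g] gives [3, 6, 3, 3, 3, 3, 3]; set D = diag(3, 6, 3, 3, 3, 3, 3) and form L = D - A. L has integer entries, so p(x) = det(xI - L) has integer coefficients. Expanding the determinant yields x^7 - 24x^6 + 231x^5 - 1140x^4 + 3036x^3 - 4128x^2 + 2240x. Since p(0) = det(-L) = 0, x divides p(x). There is one zero in the spectrum, matching the 1 component.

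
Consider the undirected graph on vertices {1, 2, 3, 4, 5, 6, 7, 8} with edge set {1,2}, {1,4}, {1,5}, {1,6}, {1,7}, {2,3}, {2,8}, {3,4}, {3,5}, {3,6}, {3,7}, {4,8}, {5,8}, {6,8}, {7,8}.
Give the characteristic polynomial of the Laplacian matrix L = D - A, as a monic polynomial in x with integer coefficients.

x^8 - 30x^7 + 375x^6 - 2540x^5 + 10095x^4 - 23598x^3 + 30105x^2 - 16200x

Reading degrees in the order [1, 2, 3, 4, 5, 6, 7, 8] gives [5, 3, 5, 3, 3, 3, 3, 5]; set D = diag(5, 3, 5, 3, 3, 3, 3, 5) and form L = D - A. L has integer entries, so p(x) = det(xI - L) has integer coefficients. Expanding the determinant yields x^8 - 30x^7 + 375x^6 - 2540x^5 + 10095x^4 - 23598x^3 + 30105x^2 - 16200x. The constant term is 0 because L is singular (the all-ones vector lies in its kernel). The largest eigenvalue, 8, is at most the vertex count 8.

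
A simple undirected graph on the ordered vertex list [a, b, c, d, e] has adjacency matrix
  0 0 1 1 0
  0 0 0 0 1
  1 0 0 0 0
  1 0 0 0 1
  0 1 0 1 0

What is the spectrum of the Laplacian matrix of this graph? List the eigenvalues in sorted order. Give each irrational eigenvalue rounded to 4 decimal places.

[0, 0.3820, 1.3820, 2.6180, 3.6180]

Each diagonal entry of L is the vertex degree and each off-diagonal entry is -1 where an edge is present, 0 otherwise; in the order [a, b, c, d, e] the diagonal is [2, 1, 1, 2, 2]. Diagonalising L (or applying a numerical eigensolver to the 5x5 matrix) gives the spectrum above. The eigenvalues sum to 8, which equals trace(L) = 2|E|. By the matrix-tree theorem the graph has (1/5) * product of the nonzero eigenvalues = 1 spanning tree.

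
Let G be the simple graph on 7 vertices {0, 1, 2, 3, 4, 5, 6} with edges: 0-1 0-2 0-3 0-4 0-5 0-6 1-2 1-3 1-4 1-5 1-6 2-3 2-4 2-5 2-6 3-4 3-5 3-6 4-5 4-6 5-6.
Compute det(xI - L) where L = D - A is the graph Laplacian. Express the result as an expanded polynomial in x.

x^7 - 42x^6 + 735x^5 - 6860x^4 + 36015x^3 - 100842x^2 + 117649x

Reading degrees in the order [0, 1, 2, 3, 4, 5, 6] gives [6, 6, 6, 6, 6, 6, 6]; set D = diag(6, 6, 6, 6, 6, 6, 6) and form L = D - A. L has integer entries, so p(x) = det(xI - L) has integer coefficients. Expanding the determinant yields x^7 - 42x^6 + 735x^5 - 6860x^4 + 36015x^3 - 100842x^2 + 117649x. The constant term is 0 because L is singular (the all-ones vector lies in its kernel). By the matrix-tree theorem the graph has (1/7) * product of the nonzero eigenvalues = 16807 spanning trees.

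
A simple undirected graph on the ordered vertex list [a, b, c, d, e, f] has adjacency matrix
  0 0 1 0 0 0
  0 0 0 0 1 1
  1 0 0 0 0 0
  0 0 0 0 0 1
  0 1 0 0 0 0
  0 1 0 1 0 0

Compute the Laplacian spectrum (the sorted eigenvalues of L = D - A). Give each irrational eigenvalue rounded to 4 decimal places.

[0, 0, 0.5858, 2, 2, 3.4142]

With the vertex order [a, b, c, d, e, f], the degrees are [1, 2, 1, 1, 1, 2], giving D = diag(1, 2, 1, 1, 1, 2) and L = D - A. Diagonalising L (or applying a numerical eigensolver to the 6x6 matrix) gives the spectrum above. The 2 zero eigenvalues correspond to the 2 connected components.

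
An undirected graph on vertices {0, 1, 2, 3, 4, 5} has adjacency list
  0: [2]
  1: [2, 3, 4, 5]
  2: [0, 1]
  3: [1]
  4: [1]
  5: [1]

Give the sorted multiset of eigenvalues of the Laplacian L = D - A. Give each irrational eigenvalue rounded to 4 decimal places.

Each diagonal entry of L is the vertex degree and each off-diagonal entry is -1 where an edge is present, 0 otherwise; in the order [0, 1, 2, 3, 4, 5] the diagonal is [1, 4, 2, 1, 1, 1]. L is symmetric positive semidefinite, so every eigenvalue is real and nonnegative. By the matrix-tree theorem the graph has (1/6) * product of the nonzero eigenvalues = 1 spanning tree.

[0, 0.4859, 1, 1, 2.4280, 5.0861]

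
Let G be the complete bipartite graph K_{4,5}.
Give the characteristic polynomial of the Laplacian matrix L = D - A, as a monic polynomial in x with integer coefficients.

x^9 - 40x^8 + 690x^7 - 6720x^6 + 40485x^5 - 154704x^4 + 366560x^3 - 492800x^2 + 288000x

The graph has 9 vertices and degree multiset [5, 5, 5, 5, 4, 4, 4, 4, 4]; D is the diagonal matrix of degrees and L = D - A. L has integer entries, so p(x) = det(xI - L) has integer coefficients. Expanding the determinant yields x^9 - 40x^8 + 690x^7 - 6720x^6 + 40485x^5 - 154704x^4 + 366560x^3 - 492800x^2 + 288000x. Since p(0) = det(-L) = 0, x divides p(x). There is one zero in the spectrum, matching the 1 component.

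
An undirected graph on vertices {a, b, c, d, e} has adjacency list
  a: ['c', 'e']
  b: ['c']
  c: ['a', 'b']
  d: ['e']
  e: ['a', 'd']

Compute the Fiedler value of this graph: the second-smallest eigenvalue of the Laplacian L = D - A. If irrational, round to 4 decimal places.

With the vertex order [a, b, c, d, e], the degrees are [2, 1, 2, 1, 2], giving D = diag(2, 1, 2, 1, 2) and L = D - A. The smallest Laplacian eigenvalue is always 0. The next one, lambda_2 = 0.3820, measures how hard the graph is to disconnect: larger values mean better connectivity. There is one zero in the spectrum, matching the 1 component. The eigenvalues sum to 8, which equals trace(L) = 2|E|.

0.3820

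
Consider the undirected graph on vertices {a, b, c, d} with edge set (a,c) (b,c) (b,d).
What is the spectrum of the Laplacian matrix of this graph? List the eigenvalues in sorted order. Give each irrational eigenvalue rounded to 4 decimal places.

[0, 0.5858, 2, 3.4142]

Each diagonal entry of L is the vertex degree and each off-diagonal entry is -1 where an edge is present, 0 otherwise; in the order [a, b, c, d] the diagonal is [1, 2, 2, 1]. Since every row of L sums to 0, the all-ones vector is in the kernel and 0 is an eigenvalue. The eigenvalues sum to 6, which equals trace(L) = 2|E|.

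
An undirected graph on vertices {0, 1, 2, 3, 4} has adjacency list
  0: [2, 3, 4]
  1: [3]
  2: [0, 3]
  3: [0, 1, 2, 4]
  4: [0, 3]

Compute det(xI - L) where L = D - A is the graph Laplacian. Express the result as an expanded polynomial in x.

x^5 - 12x^4 + 49x^3 - 78x^2 + 40x

With the vertex order [0, 1, 2, 3, 4], the degrees are [3, 1, 2, 4, 2], giving D = diag(3, 1, 2, 4, 2) and L = D - A. The eigenvalues of L are [0, 1, 2, 4, 5]; the characteristic polynomial is the product of (x - lambda_i), which multiplies out to x^5 - 12x^4 + 49x^3 - 78x^2 + 40x. The coefficient of x^4 equals -trace(L) = -12, matching the sum of degrees. There is one zero in the spectrum, matching the 1 component. The eigenvalues sum to 12, which equals trace(L) = 2|E|.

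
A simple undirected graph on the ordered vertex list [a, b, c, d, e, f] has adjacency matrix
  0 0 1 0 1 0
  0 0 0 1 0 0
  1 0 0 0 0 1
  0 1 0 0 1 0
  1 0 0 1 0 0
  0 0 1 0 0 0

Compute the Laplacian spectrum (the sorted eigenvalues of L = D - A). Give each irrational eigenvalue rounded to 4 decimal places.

[0, 0.2679, 1, 2, 3, 3.7321]

Reading degrees in the order [a, b, c, d, e, f] gives [2, 1, 2, 2, 2, 1]; set D = diag(2, 1, 2, 2, 2, 1) and form L = D - A. L is symmetric positive semidefinite, so every eigenvalue is real and nonnegative. The single zero eigenvalue shows the graph is connected. By the matrix-tree theorem the graph has (1/6) * product of the nonzero eigenvalues = 1 spanning tree. There is one zero in the spectrum, matching the 1 component.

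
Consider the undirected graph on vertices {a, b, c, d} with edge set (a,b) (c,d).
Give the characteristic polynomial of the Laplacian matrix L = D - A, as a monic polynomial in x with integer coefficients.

With the vertex order [a, b, c, d], the degrees are [1, 1, 1, 1], giving D = diag(1, 1, 1, 1) and L = D - A. The eigenvalues of L are [0, 0, 2, 2]; the characteristic polynomial is the product of (x - lambda_i), which multiplies out to x^4 - 4x^3 + 4x^2. Since p(0) = det(-L) = 0, x divides p(x). There are 2 zeros in the spectrum, matching the 2 components.

x^4 - 4x^3 + 4x^2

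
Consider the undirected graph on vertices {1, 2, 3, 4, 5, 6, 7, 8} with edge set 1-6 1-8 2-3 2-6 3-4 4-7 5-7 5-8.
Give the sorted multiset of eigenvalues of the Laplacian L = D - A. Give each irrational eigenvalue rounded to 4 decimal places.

Each diagonal entry of L is the vertex degree and each off-diagonal entry is -1 where an edge is present, 0 otherwise; in the order [1, 2, 3, 4, 5, 6, 7, 8] the diagonal is [2, 2, 2, 2, 2, 2, 2, 2]. Since every row of L sums to 0, the all-ones vector is in the kernel and 0 is an eigenvalue. The single zero eigenvalue shows the graph is connected. By the matrix-tree theorem the graph has (1/8) * product of the nonzero eigenvalues = 8 spanning trees.

[0, 0.5858, 0.5858, 2, 2, 3.4142, 3.4142, 4]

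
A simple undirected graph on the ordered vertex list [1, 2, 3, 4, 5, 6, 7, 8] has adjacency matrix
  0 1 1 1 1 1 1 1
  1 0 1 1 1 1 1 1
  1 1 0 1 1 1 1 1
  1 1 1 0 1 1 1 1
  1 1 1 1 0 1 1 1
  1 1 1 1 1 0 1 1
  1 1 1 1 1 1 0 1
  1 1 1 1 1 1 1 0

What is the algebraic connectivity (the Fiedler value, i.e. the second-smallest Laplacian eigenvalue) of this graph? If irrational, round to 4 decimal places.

8

With the vertex order [1, 2, 3, 4, 5, 6, 7, 8], the degrees are [7, 7, 7, 7, 7, 7, 7, 7], giving D = diag(7, 7, 7, 7, 7, 7, 7, 7) and L = D - A. The sorted Laplacian eigenvalues are [0, 8, 8, 8, 8, 8, 8, 8]; the algebraic connectivity is the second entry, 8. The eigenvalues sum to 56, which equals trace(L) = 2|E|.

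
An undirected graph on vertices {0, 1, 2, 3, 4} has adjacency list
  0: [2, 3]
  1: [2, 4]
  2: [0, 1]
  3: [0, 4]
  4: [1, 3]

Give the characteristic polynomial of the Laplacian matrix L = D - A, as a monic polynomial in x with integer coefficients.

x^5 - 10x^4 + 35x^3 - 50x^2 + 25x

Each diagonal entry of L is the vertex degree and each off-diagonal entry is -1 where an edge is present, 0 otherwise; in the order [0, 1, 2, 3, 4] the diagonal is [2, 2, 2, 2, 2]. L has integer entries, so p(x) = det(xI - L) has integer coefficients. Expanding the determinant yields x^5 - 10x^4 + 35x^3 - 50x^2 + 25x. Since p(0) = det(-L) = 0, x divides p(x).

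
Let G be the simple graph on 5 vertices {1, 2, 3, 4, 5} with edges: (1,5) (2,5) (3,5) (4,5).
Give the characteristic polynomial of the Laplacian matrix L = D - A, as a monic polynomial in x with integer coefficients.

x^5 - 8x^4 + 18x^3 - 16x^2 + 5x

Reading degrees in the order [1, 2, 3, 4, 5] gives [1, 1, 1, 1, 4]; set D = diag(1, 1, 1, 1, 4) and form L = D - A. L has integer entries, so p(x) = det(xI - L) has integer coefficients. Expanding the determinant yields x^5 - 8x^4 + 18x^3 - 16x^2 + 5x. Since p(0) = det(-L) = 0, x divides p(x). By the matrix-tree theorem the graph has (1/5) * product of the nonzero eigenvalues = 1 spanning tree.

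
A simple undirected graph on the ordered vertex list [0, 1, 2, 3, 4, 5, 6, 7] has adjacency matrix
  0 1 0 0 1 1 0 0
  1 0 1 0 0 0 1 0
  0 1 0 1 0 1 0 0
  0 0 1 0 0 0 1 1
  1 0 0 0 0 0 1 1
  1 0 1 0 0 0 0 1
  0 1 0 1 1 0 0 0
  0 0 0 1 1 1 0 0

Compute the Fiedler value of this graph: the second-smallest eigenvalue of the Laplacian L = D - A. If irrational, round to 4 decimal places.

2

Reading degrees in the order [0, 1, 2, 3, 4, 5, 6, 7] gives [3, 3, 3, 3, 3, 3, 3, 3]; set D = diag(3, 3, 3, 3, 3, 3, 3, 3) and form L = D - A. The sorted Laplacian eigenvalues are [0, 2, 2, 2, 4, 4, 4, 6]; the algebraic connectivity is the second entry, 2. By the matrix-tree theorem the graph has (1/8) * product of the nonzero eigenvalues = 384 spanning trees. The eigenvalues sum to 24, which equals trace(L) = 2|E|.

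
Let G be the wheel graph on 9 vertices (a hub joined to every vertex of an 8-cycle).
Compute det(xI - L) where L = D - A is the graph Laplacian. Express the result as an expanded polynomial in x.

The graph has 9 vertices and degree multiset [8, 3, 3, 3, 3, 3, 3, 3, 3]; D is the diagonal matrix of degrees and L = D - A. L has integer entries, so p(x) = det(xI - L) has integer coefficients. Expanding the determinant yields x^9 - 32x^8 + 428x^7 - 3136x^6 + 13786x^5 - 37232x^4 + 60276x^3 - 53424x^2 + 19845x. The coefficient of x^8 equals -trace(L) = -32, matching the sum of degrees. The eigenvalues sum to 32, which equals trace(L) = 2|E|. By the matrix-tree theorem the graph has (1/9) * product of the nonzero eigenvalues = 2205 spanning trees.

x^9 - 32x^8 + 428x^7 - 3136x^6 + 13786x^5 - 37232x^4 + 60276x^3 - 53424x^2 + 19845x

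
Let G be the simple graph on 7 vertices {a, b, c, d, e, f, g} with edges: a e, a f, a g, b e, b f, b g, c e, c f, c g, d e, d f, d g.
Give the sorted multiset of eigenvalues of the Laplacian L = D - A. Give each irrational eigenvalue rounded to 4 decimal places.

[0, 3, 3, 3, 4, 4, 7]

Each diagonal entry of L is the vertex degree and each off-diagonal entry is -1 where an edge is present, 0 otherwise; in the order [a, b, c, d, e, f, g] the diagonal is [3, 3, 3, 3, 4, 4, 4]. Diagonalising L (or applying a numerical eigensolver to the 7x7 matrix) gives the spectrum above. By the matrix-tree theorem the graph has (1/7) * product of the nonzero eigenvalues = 432 spanning trees.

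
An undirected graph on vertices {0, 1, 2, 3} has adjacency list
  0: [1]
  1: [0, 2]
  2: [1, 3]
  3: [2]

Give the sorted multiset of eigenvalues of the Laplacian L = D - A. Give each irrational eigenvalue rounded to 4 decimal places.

Reading degrees in the order [0, 1, 2, 3] gives [1, 2, 2, 1]; set D = diag(1, 2, 2, 1) and form L = D - A. L is symmetric positive semidefinite, so every eigenvalue is real and nonnegative. By the matrix-tree theorem the graph has (1/4) * product of the nonzero eigenvalues = 1 spanning tree.

[0, 0.5858, 2, 3.4142]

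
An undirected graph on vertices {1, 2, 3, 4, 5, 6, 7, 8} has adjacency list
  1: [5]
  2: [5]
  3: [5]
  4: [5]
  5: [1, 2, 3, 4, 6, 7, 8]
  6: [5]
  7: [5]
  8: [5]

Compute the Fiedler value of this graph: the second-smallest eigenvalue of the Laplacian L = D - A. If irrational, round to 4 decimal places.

Each diagonal entry of L is the vertex degree and each off-diagonal entry is -1 where an edge is present, 0 otherwise; in the order [1, 2, 3, 4, 5, 6, 7, 8] the diagonal is [1, 1, 1, 1, 7, 1, 1, 1]. Computing the eigenvalues of L and sorting gives [0, 1, 1, 1, 1, 1, 1, 8]. The Fiedler value lambda_2 = 1 is strictly positive, so the graph is connected. The eigenvalues sum to 14, which equals trace(L) = 2|E|.

1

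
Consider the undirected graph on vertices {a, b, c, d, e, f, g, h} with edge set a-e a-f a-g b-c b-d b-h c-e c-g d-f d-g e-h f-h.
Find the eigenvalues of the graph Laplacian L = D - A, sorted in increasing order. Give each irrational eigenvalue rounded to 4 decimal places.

With the vertex order [a, b, c, d, e, f, g, h], the degrees are [3, 3, 3, 3, 3, 3, 3, 3], giving D = diag(3, 3, 3, 3, 3, 3, 3, 3) and L = D - A. The multiplicity of 0 as a Laplacian eigenvalue equals the number of connected components. The single zero eigenvalue shows the graph is connected. By the matrix-tree theorem the graph has (1/8) * product of the nonzero eigenvalues = 384 spanning trees. The largest eigenvalue, 6, is at most the vertex count 8.

[0, 2, 2, 2, 4, 4, 4, 6]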